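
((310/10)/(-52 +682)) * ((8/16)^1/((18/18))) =31/1260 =0.02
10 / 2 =5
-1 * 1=-1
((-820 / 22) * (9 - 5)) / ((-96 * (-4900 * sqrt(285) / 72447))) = -52111 * sqrt(285) / 646800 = -1.36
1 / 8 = 0.12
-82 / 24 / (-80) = 41 / 960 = 0.04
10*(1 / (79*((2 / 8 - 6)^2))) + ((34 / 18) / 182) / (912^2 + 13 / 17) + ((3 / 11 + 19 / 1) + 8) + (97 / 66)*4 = 353005830096407993 / 10647026701629318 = 33.16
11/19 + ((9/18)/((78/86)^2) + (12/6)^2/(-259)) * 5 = 53005343/14969682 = 3.54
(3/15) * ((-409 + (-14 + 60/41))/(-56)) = 2469/1640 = 1.51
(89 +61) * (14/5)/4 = 105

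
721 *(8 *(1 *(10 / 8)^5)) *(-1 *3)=-52807.62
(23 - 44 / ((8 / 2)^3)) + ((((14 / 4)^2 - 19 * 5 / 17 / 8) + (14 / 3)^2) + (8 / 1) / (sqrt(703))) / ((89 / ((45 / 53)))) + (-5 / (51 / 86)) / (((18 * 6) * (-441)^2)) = 360 * sqrt(703) / 3316051 + 457393878024263 / 20211427034064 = 22.63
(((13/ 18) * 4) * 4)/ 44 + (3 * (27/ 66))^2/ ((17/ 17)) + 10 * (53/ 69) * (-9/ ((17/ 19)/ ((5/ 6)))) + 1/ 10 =-532396627/ 8515980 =-62.52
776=776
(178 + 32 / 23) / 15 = 4126 / 345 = 11.96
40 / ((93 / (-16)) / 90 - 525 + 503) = -1.81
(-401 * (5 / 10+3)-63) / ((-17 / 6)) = 8799 / 17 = 517.59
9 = 9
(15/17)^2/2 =225/578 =0.39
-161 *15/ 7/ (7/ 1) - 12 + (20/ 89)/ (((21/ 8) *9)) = -1030727/ 16821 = -61.28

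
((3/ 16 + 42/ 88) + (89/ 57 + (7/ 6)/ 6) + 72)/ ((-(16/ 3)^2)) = -2239763/ 856064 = -2.62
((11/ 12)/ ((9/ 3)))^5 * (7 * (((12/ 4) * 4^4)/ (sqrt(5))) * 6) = 38.42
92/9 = 10.22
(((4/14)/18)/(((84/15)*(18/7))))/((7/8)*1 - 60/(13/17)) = -65/4575123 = -0.00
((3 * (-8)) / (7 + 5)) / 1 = -2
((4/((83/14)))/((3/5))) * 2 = 2.25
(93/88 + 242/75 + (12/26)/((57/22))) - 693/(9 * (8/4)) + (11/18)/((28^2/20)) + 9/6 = -3896870693/119819700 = -32.52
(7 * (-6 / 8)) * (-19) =399 / 4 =99.75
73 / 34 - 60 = -1967 / 34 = -57.85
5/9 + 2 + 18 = 185/9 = 20.56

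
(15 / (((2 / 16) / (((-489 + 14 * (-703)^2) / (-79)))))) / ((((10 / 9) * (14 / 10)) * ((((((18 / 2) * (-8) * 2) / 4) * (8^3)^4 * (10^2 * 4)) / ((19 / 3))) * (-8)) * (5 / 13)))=-1708853939 / 121605986032025600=-0.00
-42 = -42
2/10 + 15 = 15.20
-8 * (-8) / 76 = 16 / 19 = 0.84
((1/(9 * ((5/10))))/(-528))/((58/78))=-13/22968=-0.00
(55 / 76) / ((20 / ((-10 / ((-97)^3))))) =55 / 138726296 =0.00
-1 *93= -93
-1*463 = -463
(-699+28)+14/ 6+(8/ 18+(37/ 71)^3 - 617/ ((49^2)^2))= -12405974091230260/ 18569571216399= -668.08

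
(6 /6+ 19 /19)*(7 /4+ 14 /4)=10.50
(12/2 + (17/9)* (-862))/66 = -7300/297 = -24.58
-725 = -725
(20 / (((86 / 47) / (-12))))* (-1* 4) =22560 / 43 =524.65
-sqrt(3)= -1.73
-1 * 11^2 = -121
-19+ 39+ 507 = 527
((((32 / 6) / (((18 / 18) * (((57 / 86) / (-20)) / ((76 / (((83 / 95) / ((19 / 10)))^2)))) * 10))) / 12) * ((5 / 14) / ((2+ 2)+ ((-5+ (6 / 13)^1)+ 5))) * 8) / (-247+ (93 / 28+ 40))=46623640960 / 30762478161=1.52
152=152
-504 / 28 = -18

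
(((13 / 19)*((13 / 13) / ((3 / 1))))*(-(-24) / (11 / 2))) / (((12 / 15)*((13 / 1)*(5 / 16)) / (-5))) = -320 / 209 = -1.53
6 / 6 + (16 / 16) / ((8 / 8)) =2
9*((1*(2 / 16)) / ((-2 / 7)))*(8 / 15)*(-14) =147 / 5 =29.40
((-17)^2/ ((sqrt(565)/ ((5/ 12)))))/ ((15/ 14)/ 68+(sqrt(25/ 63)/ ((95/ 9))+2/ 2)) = -177732688 * sqrt(3955)/ 38013412553+24010902034 * sqrt(565)/ 114040237659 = 4.71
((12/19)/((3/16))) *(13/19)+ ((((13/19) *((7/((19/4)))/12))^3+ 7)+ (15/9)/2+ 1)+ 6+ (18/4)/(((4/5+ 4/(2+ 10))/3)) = 627316071911/21594059379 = 29.05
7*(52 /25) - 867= -21311 /25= -852.44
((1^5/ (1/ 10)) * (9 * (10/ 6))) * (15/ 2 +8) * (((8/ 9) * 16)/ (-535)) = -19840/ 321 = -61.81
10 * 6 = 60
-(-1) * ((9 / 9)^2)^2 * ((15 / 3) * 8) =40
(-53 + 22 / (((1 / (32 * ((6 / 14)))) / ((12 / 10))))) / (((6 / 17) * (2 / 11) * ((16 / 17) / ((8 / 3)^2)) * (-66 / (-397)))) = 1241066861 / 5670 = 218883.04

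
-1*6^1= -6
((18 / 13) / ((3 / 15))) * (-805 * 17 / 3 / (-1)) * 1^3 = 410550 / 13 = 31580.77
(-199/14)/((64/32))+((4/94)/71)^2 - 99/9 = -5645733371/311795932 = -18.11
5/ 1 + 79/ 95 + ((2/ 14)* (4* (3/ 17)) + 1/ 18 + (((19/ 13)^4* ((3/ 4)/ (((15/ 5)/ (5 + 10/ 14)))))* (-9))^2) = 4006026373789111171/ 1161951310914030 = 3447.67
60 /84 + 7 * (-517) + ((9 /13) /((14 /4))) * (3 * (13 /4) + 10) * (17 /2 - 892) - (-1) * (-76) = -7145.76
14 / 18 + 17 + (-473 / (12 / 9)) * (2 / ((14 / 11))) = -136001 / 252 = -539.69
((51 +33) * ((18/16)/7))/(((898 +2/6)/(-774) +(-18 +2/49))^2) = 174763349334/4732430422225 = 0.04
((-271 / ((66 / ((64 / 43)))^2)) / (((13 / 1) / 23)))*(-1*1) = 6382592 / 26176293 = 0.24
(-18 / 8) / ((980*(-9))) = 1 / 3920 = 0.00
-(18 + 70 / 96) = -18.73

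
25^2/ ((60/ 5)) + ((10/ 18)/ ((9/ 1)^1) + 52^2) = 892991/ 324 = 2756.15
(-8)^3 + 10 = -502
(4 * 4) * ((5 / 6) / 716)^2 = 25 / 1153476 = 0.00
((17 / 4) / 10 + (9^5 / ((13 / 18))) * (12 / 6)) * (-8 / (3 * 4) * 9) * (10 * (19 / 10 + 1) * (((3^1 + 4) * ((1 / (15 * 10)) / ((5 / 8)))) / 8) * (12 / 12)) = -17261248543 / 65000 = -265557.67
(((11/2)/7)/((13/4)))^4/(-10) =-117128/342874805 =-0.00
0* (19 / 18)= 0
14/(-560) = -1/40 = -0.02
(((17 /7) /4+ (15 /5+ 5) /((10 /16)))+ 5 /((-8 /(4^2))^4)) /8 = 13077 /1120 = 11.68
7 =7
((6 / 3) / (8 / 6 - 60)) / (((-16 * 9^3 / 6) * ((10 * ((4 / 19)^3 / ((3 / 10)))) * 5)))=6859 / 608256000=0.00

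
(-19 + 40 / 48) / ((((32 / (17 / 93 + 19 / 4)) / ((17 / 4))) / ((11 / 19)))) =-37402805 / 5428224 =-6.89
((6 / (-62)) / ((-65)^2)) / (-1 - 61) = 3 / 8120450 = 0.00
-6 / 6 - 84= -85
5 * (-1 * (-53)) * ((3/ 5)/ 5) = 159/ 5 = 31.80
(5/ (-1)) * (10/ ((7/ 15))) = -750/ 7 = -107.14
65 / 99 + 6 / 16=817 / 792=1.03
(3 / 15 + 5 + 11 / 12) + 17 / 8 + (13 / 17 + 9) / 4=21793 / 2040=10.68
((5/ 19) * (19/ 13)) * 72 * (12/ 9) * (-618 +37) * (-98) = 27330240/ 13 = 2102326.15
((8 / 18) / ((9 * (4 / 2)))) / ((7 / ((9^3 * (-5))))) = -90 / 7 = -12.86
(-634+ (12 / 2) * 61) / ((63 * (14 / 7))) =-134 / 63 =-2.13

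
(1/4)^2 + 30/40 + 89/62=1115/496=2.25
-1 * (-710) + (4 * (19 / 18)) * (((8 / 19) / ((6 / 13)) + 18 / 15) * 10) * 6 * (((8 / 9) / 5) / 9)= 2626478 / 3645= 720.57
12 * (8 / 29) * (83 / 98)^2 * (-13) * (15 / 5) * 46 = -296612784 / 69629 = -4259.90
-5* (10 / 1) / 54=-25 / 27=-0.93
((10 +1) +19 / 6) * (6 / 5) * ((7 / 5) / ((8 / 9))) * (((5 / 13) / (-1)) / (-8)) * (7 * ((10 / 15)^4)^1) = 833 / 468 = 1.78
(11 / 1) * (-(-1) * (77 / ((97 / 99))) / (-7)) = -11979 / 97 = -123.49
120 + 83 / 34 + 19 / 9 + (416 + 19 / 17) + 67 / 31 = 5158783 / 9486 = 543.83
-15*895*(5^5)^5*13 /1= -52012503147125244140625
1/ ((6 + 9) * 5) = 1/ 75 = 0.01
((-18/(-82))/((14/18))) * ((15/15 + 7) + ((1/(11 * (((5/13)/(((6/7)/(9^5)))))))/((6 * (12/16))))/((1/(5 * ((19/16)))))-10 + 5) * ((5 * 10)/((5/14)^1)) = 818420375/6904359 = 118.54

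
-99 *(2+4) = -594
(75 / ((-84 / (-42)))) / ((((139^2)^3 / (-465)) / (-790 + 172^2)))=-502095375 / 7212549413161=-0.00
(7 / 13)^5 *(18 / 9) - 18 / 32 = -2803813 / 5940688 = -0.47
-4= -4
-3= -3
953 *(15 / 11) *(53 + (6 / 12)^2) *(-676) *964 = -496052338860 / 11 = -45095667169.09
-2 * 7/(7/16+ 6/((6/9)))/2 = -112/151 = -0.74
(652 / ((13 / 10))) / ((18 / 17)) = 473.68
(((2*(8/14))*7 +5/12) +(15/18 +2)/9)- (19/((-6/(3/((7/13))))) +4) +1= 17671/756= 23.37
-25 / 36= -0.69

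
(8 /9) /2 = 4 /9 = 0.44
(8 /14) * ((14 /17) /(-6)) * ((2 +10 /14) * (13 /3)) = -988 /1071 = -0.92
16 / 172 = 4 / 43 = 0.09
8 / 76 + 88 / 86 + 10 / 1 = 9092 / 817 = 11.13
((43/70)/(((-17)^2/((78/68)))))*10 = 1677/68782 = 0.02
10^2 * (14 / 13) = 1400 / 13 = 107.69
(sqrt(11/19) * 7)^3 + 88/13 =157.87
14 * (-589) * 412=-3397352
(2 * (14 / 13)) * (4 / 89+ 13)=32508 / 1157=28.10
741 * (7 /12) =1729 /4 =432.25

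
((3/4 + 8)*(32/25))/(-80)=-7/50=-0.14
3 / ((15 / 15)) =3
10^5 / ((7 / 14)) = 200000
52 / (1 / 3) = 156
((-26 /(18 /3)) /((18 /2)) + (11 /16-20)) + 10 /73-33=-52.66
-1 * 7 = -7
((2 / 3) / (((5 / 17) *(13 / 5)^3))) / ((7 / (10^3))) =850000 / 46137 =18.42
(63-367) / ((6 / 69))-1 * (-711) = -2785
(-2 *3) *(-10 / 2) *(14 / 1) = 420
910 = 910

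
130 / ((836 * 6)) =65 / 2508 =0.03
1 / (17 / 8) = 8 / 17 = 0.47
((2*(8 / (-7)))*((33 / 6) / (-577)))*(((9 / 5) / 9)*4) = 352 / 20195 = 0.02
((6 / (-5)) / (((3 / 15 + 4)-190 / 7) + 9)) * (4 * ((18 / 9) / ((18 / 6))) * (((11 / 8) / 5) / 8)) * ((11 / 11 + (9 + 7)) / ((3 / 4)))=1309 / 7320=0.18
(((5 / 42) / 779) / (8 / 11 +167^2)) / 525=11 / 1053932991930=0.00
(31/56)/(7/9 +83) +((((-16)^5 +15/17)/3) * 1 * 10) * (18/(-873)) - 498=14949490241429/208882128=71569.03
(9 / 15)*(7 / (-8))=-21 / 40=-0.52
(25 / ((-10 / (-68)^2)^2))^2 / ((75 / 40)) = 228581619826688 / 15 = 15238774655112.53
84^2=7056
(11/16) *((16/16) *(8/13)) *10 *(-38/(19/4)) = -440/13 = -33.85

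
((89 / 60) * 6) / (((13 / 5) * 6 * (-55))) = -89 / 8580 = -0.01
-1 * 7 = -7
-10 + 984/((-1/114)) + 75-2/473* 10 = -112111.04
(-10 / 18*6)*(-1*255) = 850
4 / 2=2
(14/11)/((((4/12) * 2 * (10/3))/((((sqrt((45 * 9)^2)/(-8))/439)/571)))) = -5103/44117744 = -0.00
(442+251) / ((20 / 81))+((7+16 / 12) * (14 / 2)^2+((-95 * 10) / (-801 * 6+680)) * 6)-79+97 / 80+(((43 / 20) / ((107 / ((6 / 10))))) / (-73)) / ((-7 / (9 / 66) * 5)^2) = 4497916686068095973 / 1433106860955000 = 3138.58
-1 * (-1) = 1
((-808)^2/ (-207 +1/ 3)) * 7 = -3427536/ 155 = -22113.14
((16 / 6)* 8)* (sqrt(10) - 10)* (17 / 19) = -130.52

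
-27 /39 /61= -9 /793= -0.01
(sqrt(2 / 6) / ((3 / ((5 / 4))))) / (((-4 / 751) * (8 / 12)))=-3755 * sqrt(3) / 96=-67.75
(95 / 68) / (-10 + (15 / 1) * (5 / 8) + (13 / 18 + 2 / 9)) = 1710 / 391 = 4.37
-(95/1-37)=-58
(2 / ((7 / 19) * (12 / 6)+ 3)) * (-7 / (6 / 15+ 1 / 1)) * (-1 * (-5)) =-950 / 71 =-13.38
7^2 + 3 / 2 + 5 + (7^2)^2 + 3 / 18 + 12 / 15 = 2457.47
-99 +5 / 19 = -1876 / 19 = -98.74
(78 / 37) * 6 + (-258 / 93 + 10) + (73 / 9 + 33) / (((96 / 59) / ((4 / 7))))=29753281 / 867132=34.31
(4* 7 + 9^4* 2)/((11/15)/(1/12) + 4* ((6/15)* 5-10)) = -32875/58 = -566.81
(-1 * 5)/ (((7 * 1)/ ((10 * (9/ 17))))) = -450/ 119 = -3.78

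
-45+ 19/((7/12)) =-87/7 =-12.43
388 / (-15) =-388 / 15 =-25.87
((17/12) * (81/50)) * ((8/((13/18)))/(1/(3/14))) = 12393/2275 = 5.45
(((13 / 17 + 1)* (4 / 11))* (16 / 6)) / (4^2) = 20 / 187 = 0.11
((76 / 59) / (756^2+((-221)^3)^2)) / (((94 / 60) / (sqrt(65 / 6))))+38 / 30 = 380 * sqrt(390) / 323075119636610461+19 / 15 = 1.27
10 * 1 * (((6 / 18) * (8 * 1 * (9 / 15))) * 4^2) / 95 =256 / 95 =2.69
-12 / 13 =-0.92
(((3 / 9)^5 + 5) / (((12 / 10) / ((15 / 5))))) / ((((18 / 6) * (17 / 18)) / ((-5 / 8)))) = -3800 / 1377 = -2.76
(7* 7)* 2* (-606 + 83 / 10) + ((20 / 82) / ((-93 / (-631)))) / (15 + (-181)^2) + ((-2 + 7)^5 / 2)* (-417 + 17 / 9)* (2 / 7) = -1600220103087577 / 6561181620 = -243892.06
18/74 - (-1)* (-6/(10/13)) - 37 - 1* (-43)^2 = -350308/185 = -1893.56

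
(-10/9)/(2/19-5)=190/837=0.23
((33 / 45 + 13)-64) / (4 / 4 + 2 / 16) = -6032 / 135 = -44.68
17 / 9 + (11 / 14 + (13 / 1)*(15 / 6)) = 2216 / 63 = 35.17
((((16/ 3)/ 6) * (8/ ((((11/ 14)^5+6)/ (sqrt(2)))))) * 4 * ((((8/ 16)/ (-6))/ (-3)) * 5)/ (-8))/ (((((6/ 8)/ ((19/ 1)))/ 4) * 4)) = -326996992 * sqrt(2)/ 164656557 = -2.81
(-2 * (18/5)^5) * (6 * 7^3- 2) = -7769903616/3125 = -2486369.16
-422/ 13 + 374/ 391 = -9420/ 299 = -31.51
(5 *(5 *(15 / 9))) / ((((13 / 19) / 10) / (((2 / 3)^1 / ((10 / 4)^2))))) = 7600 / 117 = 64.96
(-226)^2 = 51076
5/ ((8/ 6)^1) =15/ 4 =3.75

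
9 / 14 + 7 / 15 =233 / 210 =1.11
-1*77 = -77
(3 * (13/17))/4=39/68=0.57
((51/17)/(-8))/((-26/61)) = 183/208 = 0.88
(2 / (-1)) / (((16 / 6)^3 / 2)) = -27 / 128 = -0.21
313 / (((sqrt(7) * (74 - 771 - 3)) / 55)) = -3443 * sqrt(7) / 980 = -9.30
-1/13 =-0.08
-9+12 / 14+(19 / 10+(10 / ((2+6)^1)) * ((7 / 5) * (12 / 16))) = -2761 / 560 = -4.93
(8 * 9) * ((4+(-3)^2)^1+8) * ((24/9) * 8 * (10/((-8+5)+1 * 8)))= 64512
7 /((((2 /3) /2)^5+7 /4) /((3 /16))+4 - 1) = 5103 /9007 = 0.57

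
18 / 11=1.64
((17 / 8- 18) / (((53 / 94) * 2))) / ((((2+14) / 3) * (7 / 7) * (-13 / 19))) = 340233 / 88192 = 3.86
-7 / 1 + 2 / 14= -6.86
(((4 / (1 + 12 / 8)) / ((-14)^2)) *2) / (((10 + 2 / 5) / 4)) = 4 / 637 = 0.01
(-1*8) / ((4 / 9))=-18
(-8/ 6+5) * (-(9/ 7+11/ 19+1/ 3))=-9647/ 1197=-8.06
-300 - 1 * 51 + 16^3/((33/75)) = 98539/11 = 8958.09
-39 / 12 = -13 / 4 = -3.25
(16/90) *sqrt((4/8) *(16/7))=0.19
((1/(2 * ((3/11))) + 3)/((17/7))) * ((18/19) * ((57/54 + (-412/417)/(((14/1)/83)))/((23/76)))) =-4877858/163047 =-29.92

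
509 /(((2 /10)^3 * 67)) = 63625 /67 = 949.63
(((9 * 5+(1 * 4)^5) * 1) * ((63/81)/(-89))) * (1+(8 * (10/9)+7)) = -1137416/7209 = -157.78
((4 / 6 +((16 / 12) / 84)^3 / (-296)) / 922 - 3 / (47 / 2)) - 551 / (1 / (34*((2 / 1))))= -37468.13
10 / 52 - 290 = -289.81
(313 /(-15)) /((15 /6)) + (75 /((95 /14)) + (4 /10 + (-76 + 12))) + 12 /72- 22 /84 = -608368 /9975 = -60.99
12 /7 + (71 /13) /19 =2.00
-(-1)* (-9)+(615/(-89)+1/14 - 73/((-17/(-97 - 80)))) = -16435061/21182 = -775.90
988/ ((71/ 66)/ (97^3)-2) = -494.00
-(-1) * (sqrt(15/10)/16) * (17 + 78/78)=9 * sqrt(6)/16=1.38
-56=-56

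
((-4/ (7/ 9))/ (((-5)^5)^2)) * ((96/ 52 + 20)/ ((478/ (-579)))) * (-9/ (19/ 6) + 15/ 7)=-275265864/ 28248212890625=-0.00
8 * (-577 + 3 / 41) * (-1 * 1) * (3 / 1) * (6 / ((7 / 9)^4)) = 227018.42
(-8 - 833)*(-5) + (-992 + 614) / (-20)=42239 / 10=4223.90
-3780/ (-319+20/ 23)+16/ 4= 4304/ 271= 15.88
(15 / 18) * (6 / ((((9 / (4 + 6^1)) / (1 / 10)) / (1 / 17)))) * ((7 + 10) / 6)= 5 / 54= 0.09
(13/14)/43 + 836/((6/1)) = 251675/1806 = 139.35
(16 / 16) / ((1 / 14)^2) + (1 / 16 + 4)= 3201 / 16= 200.06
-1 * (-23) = 23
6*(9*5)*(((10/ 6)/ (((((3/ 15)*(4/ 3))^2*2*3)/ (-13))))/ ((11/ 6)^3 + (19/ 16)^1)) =-1865.55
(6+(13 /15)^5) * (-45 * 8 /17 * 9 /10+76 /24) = -103.12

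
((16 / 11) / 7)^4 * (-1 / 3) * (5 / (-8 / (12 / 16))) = 10240 / 35153041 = 0.00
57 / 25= 2.28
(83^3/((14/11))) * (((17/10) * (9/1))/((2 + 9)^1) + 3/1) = 39453303/20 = 1972665.15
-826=-826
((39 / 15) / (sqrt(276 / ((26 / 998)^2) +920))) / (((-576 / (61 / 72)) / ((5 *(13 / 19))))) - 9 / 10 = -9 / 10 - 134017 *sqrt(17219939) / 27137521787904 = -0.90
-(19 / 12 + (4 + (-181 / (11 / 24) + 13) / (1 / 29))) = 1461211 / 132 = 11069.78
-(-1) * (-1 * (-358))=358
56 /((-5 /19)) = -1064 /5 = -212.80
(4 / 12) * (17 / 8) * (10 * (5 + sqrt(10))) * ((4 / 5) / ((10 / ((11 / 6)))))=187 * sqrt(10) / 180 + 187 / 36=8.48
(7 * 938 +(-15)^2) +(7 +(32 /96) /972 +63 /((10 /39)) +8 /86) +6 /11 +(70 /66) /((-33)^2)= 5878199638243 /834457140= 7044.34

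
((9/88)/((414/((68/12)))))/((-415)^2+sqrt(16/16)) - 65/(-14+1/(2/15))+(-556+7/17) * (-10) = 197898916913569/35555713248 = 5565.88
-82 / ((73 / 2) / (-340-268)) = 1365.92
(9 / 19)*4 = 36 / 19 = 1.89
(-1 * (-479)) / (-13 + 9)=-479 / 4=-119.75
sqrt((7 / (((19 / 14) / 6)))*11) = 14*sqrt(627) / 19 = 18.45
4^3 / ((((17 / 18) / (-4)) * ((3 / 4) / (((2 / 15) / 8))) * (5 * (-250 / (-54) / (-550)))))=304128 / 2125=143.12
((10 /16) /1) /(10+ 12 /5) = 25 /496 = 0.05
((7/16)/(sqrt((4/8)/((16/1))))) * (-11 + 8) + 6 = 6 - 21 * sqrt(2)/4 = -1.42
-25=-25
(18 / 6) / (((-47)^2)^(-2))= 14639043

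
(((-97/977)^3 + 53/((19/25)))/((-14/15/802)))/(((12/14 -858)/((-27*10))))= -6689160488089863/354378436540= -18875.75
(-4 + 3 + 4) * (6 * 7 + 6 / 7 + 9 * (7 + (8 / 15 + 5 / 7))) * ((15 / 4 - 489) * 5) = -11931327 / 14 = -852237.64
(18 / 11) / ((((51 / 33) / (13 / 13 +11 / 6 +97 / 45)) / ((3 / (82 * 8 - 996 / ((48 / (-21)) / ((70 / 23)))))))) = 61962 / 7750385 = 0.01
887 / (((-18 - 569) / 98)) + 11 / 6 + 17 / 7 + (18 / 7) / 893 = -3166352971 / 22016022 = -143.82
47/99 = 0.47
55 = 55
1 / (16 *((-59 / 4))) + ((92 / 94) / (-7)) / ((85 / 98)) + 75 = 70555521 / 942820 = 74.83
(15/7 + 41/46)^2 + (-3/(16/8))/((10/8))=4150541/518420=8.01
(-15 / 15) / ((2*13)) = -1 / 26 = -0.04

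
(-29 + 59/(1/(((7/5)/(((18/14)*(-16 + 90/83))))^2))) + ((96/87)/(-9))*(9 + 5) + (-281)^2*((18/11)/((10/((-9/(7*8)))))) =-29204123009434379/13860695910600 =-2106.97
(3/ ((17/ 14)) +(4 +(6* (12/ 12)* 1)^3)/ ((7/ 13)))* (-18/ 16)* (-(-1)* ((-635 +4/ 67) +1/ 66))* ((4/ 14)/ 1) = 205999281069/ 2455684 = 83886.72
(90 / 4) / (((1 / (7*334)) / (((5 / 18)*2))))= 29225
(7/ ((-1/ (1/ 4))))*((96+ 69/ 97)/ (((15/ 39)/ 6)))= -2561013/ 970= -2640.22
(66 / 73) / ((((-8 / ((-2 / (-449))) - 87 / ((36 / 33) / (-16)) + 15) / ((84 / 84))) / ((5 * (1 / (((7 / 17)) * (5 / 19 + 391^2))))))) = -3553 / 24986123764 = -0.00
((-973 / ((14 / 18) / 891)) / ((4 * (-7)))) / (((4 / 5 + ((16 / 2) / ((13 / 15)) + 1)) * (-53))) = -24150555 / 354676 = -68.09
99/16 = 6.19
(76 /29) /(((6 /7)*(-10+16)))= 133 /261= 0.51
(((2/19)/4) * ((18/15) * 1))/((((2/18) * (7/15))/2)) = 162/133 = 1.22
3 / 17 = 0.18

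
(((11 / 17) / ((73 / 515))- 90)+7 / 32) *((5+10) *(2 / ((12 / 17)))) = -16920565 / 4672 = -3621.70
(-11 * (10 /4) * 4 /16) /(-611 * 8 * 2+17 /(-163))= 1793 /2549608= 0.00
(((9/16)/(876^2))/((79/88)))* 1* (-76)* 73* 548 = -28633/11534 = -2.48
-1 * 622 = -622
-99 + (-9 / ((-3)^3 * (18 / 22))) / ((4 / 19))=-10483 / 108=-97.06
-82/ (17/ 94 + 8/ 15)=-114.82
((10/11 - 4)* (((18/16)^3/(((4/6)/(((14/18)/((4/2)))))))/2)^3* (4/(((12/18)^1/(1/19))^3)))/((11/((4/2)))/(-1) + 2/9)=20331439842231/246278750512087040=0.00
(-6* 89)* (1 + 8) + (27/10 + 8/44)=-528343/110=-4803.12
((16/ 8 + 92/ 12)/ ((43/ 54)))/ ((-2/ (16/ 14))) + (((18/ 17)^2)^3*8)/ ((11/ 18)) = 919834152264/ 79919490959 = 11.51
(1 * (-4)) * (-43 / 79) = 172 / 79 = 2.18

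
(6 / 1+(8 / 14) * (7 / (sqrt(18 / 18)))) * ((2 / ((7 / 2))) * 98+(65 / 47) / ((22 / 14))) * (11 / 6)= 147035 / 141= 1042.80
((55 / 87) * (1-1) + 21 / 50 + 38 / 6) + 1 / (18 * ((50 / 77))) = 1231 / 180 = 6.84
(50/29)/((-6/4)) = -100/87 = -1.15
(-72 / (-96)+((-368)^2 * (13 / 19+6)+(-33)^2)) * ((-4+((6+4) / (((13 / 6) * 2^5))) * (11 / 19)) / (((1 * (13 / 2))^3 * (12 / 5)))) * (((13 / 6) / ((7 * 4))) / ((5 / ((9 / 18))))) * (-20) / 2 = 2665242452035 / 6395695488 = 416.72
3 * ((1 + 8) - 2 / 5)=129 / 5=25.80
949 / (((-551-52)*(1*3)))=-949 / 1809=-0.52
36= 36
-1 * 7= -7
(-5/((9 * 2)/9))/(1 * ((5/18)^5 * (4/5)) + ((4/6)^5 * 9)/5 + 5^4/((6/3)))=-5904900/738675497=-0.01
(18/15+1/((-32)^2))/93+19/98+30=704780021/23331840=30.21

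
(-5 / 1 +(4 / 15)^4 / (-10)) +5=-128 / 253125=-0.00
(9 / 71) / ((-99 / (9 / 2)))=-9 / 1562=-0.01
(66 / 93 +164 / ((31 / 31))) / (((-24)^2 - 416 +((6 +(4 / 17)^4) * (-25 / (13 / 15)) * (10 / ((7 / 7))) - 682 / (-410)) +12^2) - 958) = -1136511172290 / 16449739250527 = -0.07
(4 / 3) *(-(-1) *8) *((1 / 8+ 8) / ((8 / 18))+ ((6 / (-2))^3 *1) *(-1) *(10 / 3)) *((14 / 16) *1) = 8085 / 8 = 1010.62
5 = 5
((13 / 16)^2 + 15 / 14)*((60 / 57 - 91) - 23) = -3329519 / 17024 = -195.58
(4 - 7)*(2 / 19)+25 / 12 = 403 / 228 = 1.77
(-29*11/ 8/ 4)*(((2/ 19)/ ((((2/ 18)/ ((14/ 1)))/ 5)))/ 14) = -14355/ 304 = -47.22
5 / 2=2.50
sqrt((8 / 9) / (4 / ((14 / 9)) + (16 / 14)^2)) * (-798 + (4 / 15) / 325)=-382.07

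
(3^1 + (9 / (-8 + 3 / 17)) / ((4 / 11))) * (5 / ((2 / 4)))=-435 / 266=-1.64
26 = 26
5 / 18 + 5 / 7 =0.99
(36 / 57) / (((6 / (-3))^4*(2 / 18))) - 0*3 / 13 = 27 / 76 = 0.36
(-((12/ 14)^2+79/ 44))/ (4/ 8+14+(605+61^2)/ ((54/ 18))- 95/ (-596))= -812795/ 467943091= -0.00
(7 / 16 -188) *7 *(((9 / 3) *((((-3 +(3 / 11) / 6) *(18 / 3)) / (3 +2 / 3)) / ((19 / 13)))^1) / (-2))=-479274705 / 73568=-6514.72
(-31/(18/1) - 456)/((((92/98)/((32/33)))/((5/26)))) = -734020/8073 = -90.92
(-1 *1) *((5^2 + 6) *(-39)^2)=-47151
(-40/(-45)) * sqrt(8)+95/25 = 16 * sqrt(2)/9+19/5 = 6.31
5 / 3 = 1.67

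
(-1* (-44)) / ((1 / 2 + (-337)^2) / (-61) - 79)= -5368 / 236777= -0.02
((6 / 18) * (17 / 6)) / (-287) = -17 / 5166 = -0.00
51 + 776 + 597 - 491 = 933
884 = 884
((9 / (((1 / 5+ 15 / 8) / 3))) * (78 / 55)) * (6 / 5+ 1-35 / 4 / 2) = -183222 / 4565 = -40.14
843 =843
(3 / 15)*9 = 9 / 5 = 1.80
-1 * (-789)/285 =263/95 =2.77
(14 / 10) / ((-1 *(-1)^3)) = 1.40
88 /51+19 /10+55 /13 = 52087 /6630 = 7.86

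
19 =19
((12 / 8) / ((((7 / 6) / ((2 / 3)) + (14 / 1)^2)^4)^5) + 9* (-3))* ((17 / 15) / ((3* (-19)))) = 1406763529865150055307222070078596676806053736038317848198457 / 2620441869356652063807570522695425182285786371069177474868285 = 0.54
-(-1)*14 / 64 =7 / 32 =0.22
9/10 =0.90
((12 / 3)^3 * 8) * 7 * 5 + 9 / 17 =304649 / 17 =17920.53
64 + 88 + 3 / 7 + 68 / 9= 10079 / 63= 159.98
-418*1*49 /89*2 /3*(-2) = 81928 /267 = 306.85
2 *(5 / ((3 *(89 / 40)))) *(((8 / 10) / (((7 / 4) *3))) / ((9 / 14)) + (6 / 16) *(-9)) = -4.70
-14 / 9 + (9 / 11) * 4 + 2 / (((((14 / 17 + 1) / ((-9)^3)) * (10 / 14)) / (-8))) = 8956.66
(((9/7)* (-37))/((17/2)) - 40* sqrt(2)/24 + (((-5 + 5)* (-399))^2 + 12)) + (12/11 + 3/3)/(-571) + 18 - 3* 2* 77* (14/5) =-1271.56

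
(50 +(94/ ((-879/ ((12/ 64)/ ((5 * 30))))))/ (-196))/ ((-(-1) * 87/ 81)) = 31011120423/ 666164800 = 46.55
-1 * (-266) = 266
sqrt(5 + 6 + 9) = 2 * sqrt(5) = 4.47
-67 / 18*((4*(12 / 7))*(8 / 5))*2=-8576 / 105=-81.68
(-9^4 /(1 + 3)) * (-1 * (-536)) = -879174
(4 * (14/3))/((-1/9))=-168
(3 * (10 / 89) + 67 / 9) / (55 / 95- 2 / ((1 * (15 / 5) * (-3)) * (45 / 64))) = 5329215 / 612943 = 8.69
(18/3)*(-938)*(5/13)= -28140/13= -2164.62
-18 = -18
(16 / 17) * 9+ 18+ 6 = 552 / 17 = 32.47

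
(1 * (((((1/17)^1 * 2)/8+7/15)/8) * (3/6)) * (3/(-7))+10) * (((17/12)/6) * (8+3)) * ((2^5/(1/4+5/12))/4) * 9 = 12550197/4480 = 2801.38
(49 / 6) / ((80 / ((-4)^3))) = -98 / 15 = -6.53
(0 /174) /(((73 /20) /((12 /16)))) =0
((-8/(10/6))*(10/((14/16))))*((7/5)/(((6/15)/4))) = -768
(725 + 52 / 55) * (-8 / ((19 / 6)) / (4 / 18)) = -8624232 / 1045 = -8252.85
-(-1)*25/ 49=25/ 49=0.51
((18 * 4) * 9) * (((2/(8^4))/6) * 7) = 189/512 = 0.37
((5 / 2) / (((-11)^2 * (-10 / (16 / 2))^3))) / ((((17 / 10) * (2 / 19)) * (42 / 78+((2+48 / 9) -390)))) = 23712 / 153277355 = 0.00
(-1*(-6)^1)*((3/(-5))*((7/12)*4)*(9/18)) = -21/5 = -4.20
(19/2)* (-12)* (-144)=16416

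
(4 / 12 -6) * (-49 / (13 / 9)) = 2499 / 13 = 192.23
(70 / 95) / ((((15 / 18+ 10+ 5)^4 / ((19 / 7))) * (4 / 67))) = 43416 / 81450625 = 0.00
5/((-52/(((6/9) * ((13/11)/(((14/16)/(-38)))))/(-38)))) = -0.09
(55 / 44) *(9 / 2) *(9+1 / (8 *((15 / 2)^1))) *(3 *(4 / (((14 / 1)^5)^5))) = 4869 / 359990366446786984916121812992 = 0.00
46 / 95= 0.48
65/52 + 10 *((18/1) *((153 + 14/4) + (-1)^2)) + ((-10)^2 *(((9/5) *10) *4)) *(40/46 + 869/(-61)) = -381382385/5612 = -67958.37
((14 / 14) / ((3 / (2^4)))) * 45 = 240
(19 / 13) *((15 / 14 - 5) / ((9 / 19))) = -12.12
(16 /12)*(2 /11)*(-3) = -8 /11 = -0.73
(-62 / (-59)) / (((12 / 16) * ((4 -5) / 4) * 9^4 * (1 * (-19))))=992 / 22064643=0.00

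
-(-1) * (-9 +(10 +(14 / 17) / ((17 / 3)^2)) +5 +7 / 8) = 271223 / 39304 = 6.90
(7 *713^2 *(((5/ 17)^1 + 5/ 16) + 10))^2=105401267722157922025/ 73984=1424649488026572.26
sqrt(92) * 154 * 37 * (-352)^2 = 1412009984 * sqrt(23) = 6771761992.50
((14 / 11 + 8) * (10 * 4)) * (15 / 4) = 15300 / 11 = 1390.91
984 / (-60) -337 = -1767 / 5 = -353.40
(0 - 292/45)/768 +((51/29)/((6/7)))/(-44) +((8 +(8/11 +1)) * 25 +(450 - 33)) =1819414913/2756160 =660.13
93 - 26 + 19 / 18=1225 / 18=68.06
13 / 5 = 2.60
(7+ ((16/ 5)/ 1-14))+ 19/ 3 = 38/ 15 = 2.53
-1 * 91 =-91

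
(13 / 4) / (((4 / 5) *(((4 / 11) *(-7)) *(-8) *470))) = 143 / 336896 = 0.00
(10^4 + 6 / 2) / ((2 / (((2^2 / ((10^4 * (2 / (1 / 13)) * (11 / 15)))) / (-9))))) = -0.01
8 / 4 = 2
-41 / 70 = -0.59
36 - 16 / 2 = 28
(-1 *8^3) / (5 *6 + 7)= -13.84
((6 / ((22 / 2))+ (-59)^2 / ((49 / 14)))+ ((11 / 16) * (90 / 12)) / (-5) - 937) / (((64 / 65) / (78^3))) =542343829365 / 19712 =27513384.20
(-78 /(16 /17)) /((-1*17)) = 39 /8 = 4.88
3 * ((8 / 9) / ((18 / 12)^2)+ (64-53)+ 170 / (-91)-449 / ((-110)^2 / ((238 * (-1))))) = 818689051 / 14864850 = 55.08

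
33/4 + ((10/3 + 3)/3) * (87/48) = 1739/144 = 12.08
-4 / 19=-0.21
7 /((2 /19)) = 66.50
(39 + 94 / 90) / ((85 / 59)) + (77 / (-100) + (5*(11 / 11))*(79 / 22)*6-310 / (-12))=1589803 / 9900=160.59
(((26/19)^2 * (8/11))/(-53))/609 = -5408/128171967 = -0.00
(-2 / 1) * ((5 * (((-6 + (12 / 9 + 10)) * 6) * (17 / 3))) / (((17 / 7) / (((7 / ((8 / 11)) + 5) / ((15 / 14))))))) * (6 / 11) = -61152 / 11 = -5559.27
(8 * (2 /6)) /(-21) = -8 /63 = -0.13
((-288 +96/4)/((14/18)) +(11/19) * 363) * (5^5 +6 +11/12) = -30769739/76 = -404864.99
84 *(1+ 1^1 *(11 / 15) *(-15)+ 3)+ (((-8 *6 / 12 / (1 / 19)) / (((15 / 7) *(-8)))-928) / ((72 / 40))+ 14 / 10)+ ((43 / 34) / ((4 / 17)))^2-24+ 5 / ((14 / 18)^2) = -459996161 / 423360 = -1086.54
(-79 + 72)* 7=-49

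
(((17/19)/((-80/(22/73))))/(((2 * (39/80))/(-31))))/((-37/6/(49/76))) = -284053/25351586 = -0.01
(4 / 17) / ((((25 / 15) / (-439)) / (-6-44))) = 52680 / 17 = 3098.82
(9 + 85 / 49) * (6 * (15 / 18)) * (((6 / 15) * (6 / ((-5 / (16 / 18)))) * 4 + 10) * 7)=327172 / 105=3115.92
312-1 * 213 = 99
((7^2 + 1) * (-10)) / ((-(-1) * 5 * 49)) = -100 / 49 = -2.04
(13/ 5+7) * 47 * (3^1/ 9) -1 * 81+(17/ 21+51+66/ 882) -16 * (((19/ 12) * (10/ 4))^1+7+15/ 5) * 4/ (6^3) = 2324813/ 19845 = 117.15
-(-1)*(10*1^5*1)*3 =30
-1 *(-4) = 4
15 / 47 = 0.32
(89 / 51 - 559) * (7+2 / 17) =-3438820 / 867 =-3966.34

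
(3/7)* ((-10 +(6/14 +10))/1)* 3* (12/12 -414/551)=3699/26999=0.14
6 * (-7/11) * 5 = -210/11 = -19.09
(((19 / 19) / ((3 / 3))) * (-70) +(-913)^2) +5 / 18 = 15002987 / 18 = 833499.28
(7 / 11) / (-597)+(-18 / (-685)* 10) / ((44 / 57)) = 305302 / 899679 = 0.34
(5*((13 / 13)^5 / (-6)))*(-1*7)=35 / 6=5.83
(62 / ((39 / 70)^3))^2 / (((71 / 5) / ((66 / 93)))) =1604732360000000 / 249830807031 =6423.28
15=15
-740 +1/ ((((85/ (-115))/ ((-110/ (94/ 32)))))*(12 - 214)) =-59737500/ 80699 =-740.25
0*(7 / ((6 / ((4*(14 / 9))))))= 0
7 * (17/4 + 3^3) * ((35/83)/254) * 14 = 214375/42164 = 5.08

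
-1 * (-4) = 4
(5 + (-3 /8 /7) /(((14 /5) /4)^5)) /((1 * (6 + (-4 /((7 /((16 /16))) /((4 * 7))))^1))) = -0.47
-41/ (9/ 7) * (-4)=1148/ 9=127.56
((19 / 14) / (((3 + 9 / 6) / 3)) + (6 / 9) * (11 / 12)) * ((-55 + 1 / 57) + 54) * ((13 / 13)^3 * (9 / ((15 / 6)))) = -1528 / 285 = -5.36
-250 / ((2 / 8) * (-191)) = 1000 / 191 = 5.24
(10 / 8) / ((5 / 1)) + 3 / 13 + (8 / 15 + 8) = 7031 / 780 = 9.01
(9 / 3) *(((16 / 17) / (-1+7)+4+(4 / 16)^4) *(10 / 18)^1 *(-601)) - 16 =-163867303 / 39168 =-4183.70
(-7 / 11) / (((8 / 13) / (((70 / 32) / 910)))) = -7 / 2816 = -0.00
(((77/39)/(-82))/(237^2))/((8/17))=-1309/1437027696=-0.00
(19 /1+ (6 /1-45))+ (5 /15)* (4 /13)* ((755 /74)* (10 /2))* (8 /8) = -21310 /1443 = -14.77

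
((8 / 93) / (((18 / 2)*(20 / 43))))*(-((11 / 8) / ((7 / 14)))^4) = -629563 / 535680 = -1.18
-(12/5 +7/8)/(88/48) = -393/220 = -1.79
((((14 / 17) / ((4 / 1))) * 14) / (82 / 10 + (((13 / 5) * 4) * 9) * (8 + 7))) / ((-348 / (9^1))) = -735 / 13924292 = -0.00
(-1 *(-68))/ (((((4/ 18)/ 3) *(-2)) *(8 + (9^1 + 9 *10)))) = -459/ 107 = -4.29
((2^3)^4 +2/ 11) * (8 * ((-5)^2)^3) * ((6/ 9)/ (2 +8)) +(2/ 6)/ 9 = 34134848.52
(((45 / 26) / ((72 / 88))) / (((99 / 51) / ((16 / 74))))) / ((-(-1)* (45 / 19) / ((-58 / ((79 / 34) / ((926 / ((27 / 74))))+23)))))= -4718570048 / 18809353251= -0.25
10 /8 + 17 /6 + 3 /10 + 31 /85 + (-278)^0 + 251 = 261883 /1020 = 256.75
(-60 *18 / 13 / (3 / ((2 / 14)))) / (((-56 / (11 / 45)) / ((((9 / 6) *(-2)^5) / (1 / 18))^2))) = 8211456 / 637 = 12890.83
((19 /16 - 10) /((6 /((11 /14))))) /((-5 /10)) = 517 /224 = 2.31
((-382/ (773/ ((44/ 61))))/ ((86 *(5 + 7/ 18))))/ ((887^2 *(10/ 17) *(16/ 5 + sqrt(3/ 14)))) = -26183808/ 49361396900552693 + 584460 *sqrt(42)/ 49361396900552693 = -0.00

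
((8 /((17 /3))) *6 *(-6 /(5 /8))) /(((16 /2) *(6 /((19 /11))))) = -2736 /935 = -2.93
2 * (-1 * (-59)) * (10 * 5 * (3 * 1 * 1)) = 17700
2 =2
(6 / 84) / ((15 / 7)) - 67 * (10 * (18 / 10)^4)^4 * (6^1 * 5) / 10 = -35755877564036295811 / 1464843750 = -24409345750.38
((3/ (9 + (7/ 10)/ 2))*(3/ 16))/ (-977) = -45/ 730796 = -0.00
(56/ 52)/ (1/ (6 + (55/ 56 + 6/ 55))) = 21841/ 2860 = 7.64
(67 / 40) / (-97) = -67 / 3880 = -0.02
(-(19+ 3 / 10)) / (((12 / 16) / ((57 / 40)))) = -3667 / 100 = -36.67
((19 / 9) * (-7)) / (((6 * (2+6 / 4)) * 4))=-19 / 108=-0.18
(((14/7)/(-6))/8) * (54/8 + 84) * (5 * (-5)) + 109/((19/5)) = 123.22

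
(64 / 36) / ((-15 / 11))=-176 / 135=-1.30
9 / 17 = 0.53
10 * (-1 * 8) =-80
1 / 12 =0.08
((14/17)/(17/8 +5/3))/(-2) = -24/221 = -0.11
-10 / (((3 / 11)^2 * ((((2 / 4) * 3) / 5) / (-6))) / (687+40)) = 17593400 / 9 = 1954822.22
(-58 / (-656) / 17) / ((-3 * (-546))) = 29 / 9133488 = 0.00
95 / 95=1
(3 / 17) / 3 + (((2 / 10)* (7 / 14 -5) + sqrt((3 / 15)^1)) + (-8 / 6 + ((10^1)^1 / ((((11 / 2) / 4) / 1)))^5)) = sqrt(5) / 5 + 1670989394441 / 82136010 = 20344.62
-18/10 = -9/5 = -1.80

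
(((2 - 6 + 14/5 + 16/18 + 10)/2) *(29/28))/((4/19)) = 60059/2520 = 23.83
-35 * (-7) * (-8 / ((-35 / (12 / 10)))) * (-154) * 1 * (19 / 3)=-327712 / 5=-65542.40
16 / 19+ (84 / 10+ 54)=6008 / 95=63.24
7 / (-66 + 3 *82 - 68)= 1 / 16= 0.06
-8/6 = -4/3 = -1.33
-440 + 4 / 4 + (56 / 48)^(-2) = -21475 / 49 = -438.27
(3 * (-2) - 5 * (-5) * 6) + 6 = 150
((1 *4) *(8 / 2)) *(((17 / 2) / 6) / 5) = 68 / 15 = 4.53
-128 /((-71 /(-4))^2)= -2048 /5041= -0.41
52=52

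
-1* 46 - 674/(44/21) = -8089/22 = -367.68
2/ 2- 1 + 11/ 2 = 11/ 2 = 5.50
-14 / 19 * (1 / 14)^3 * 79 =-79 / 3724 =-0.02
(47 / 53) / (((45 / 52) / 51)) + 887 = 746713 / 795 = 939.26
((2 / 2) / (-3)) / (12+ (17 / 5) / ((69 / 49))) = -115 / 4973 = -0.02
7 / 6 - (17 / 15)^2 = -53 / 450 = -0.12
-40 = -40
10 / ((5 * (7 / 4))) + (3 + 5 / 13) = 412 / 91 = 4.53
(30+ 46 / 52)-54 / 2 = 101 / 26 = 3.88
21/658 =0.03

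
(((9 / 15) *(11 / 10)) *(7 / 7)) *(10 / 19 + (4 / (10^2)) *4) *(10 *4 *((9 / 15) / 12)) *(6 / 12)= 5379 / 11875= 0.45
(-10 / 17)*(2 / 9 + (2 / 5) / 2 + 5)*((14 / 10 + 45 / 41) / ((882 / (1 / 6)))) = -62464 / 41495895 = -0.00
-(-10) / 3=10 / 3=3.33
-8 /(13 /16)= -128 /13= -9.85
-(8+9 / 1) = -17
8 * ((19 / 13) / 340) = 38 / 1105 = 0.03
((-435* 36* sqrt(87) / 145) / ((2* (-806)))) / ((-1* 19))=-27* sqrt(87) / 7657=-0.03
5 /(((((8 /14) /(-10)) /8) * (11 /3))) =-2100 /11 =-190.91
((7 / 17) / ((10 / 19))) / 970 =133 / 164900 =0.00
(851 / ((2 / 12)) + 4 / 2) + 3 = 5111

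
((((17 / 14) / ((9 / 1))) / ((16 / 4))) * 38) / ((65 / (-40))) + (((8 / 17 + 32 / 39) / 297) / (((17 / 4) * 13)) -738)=-225050783156 / 304621317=-738.79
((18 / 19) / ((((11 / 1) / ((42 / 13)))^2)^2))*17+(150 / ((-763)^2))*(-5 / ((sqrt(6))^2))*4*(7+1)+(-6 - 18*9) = -776540232926877304 / 4625373700758811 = -167.89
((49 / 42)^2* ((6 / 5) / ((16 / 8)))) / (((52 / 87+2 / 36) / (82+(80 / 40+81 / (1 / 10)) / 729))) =8609839 / 82863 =103.90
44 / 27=1.63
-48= -48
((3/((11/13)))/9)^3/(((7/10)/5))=109850/251559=0.44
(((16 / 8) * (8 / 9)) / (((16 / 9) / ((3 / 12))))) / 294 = 0.00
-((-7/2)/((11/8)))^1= 28/11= 2.55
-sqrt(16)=-4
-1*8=-8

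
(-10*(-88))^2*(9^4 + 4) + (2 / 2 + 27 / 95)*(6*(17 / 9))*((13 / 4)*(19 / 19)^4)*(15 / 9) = 869353069481 / 171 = 5083936078.84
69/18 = 23/6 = 3.83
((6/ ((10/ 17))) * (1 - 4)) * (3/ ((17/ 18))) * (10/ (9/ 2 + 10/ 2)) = -1944/ 19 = -102.32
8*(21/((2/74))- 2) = 6200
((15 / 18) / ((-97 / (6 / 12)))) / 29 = -5 / 33756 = -0.00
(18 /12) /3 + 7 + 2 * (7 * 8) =239 /2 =119.50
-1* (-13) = 13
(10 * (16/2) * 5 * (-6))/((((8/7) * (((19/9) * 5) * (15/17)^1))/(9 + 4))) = -55692/19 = -2931.16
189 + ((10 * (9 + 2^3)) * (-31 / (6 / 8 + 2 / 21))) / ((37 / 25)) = -10570497 / 2627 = -4023.79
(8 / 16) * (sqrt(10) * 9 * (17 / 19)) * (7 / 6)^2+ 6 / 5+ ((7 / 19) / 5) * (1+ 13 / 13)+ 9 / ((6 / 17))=833 * sqrt(10) / 152+ 5101 / 190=44.18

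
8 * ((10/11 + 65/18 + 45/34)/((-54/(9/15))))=-7868/15147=-0.52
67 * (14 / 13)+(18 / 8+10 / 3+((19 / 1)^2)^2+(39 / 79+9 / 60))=130399.38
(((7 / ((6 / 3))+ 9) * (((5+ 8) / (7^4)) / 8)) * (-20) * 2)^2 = 2640625 / 23059204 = 0.11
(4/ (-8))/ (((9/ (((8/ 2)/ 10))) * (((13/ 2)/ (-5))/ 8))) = 16/ 117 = 0.14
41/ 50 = 0.82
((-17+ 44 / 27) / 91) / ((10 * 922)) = -0.00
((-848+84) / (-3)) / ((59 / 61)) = 46604 / 177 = 263.30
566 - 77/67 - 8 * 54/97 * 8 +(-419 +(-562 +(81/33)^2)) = -350531055/786379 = -445.75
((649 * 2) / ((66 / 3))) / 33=59 / 33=1.79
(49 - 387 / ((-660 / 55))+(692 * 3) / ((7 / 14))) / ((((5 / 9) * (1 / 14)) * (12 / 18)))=160016.85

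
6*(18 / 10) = 54 / 5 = 10.80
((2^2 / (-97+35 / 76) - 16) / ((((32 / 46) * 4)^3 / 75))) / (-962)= 72962325 / 1256972288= 0.06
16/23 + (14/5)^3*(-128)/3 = -8072336/8625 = -935.92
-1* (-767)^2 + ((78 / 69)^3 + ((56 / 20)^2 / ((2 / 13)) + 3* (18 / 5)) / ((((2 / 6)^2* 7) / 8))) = -1251243989169 / 2129225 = -587652.31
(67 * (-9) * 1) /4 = -603 /4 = -150.75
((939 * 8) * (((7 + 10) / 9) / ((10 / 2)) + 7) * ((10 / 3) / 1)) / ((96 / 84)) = 1454824 / 9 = 161647.11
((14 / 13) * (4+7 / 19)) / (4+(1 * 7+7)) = 0.26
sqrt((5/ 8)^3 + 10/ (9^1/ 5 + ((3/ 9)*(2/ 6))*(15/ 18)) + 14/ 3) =sqrt(24533129418)/ 49056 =3.19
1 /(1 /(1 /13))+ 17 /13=18 /13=1.38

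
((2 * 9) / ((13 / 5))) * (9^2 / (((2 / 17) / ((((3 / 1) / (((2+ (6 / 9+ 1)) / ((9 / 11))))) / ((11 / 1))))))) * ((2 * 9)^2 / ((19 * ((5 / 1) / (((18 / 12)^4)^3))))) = 43211719081593 / 336647168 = 128359.07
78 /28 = 39 /14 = 2.79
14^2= 196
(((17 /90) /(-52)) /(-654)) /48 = 17 /146914560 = 0.00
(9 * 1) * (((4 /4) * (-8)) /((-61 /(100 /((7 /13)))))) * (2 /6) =31200 /427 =73.07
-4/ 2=-2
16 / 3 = 5.33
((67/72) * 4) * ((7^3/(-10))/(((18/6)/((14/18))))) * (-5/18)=160867/17496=9.19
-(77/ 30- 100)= 2923/ 30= 97.43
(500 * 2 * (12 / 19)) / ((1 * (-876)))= -1000 / 1387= -0.72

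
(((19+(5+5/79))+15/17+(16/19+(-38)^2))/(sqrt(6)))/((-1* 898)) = -18752287* sqrt(6)/68742798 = -0.67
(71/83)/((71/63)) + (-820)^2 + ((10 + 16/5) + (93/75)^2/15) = 523222191638/778125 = 672414.06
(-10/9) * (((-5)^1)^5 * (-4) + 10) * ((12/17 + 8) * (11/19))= -22629200/323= -70059.44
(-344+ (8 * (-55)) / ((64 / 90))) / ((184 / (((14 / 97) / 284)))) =-0.00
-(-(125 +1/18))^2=-5067001/324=-15638.89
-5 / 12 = -0.42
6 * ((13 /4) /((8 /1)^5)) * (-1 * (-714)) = 13923 /32768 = 0.42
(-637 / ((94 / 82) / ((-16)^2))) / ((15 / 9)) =-20057856 / 235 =-85352.58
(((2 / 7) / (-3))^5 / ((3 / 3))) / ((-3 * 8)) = 4 / 12252303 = 0.00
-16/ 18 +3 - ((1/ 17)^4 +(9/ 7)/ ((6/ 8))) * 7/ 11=8435558/ 8268579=1.02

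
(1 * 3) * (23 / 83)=69 / 83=0.83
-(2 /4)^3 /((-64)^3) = 1 /2097152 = 0.00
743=743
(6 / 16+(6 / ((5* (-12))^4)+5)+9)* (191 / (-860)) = -5930550191 / 1857600000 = -3.19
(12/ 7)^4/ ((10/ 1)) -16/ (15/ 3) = -28048/ 12005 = -2.34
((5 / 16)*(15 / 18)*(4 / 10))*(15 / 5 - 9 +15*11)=265 / 16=16.56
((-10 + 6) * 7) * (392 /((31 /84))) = -921984 /31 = -29741.42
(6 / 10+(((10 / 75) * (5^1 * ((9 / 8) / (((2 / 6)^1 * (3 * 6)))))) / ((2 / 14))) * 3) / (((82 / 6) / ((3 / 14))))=1161 / 22960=0.05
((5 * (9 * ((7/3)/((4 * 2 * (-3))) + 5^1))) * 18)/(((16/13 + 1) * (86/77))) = 15900885/9976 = 1593.91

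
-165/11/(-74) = 15/74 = 0.20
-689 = -689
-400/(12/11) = -1100/3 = -366.67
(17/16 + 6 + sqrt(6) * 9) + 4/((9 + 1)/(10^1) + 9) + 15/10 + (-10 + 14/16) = -13/80 + 9 * sqrt(6) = 21.88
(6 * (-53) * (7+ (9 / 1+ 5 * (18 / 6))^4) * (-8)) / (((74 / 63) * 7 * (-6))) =-17109242.27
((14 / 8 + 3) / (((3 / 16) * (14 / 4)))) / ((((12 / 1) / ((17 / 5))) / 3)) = 6.15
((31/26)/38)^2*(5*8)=4805/122018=0.04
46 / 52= 23 / 26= 0.88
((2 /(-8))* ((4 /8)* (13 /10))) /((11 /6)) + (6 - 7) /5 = -127 /440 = -0.29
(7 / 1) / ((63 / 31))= 31 / 9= 3.44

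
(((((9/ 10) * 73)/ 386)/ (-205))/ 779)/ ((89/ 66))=-21681/ 27430810150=-0.00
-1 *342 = -342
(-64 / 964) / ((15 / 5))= -16 / 723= -0.02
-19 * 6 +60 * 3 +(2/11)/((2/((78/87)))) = 21080/319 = 66.08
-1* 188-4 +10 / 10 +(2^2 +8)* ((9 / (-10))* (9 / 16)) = -7883 / 40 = -197.08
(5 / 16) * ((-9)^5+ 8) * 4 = -295205 / 4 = -73801.25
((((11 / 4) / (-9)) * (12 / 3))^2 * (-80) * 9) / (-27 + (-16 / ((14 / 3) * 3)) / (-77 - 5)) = 555632 / 13941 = 39.86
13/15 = 0.87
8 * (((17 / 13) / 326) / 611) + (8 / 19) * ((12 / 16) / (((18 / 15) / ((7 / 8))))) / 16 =45480191 / 3148732288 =0.01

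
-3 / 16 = -0.19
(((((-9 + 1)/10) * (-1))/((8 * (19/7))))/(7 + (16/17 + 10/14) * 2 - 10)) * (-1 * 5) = -833/1406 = -0.59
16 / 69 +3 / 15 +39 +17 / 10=41.13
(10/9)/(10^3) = 1/900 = 0.00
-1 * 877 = -877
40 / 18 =20 / 9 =2.22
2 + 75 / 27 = 43 / 9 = 4.78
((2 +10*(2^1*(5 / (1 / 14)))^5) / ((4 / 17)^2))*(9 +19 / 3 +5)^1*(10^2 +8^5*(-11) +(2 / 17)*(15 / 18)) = -5124849463782849719491 / 72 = -71178464774761801659.60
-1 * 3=-3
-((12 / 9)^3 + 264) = -7192 / 27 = -266.37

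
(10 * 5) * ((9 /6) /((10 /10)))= 75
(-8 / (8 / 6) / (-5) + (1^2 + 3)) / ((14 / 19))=247 / 35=7.06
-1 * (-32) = 32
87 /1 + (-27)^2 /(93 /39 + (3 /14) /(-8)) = 1360095 /3433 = 396.18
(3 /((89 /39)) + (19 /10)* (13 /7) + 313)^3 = 7764309233424190747 /241804367000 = 32109880.11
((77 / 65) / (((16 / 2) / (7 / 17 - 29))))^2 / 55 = 31827411 / 97682000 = 0.33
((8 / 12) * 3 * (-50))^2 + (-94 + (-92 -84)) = 9730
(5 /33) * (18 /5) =6 /11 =0.55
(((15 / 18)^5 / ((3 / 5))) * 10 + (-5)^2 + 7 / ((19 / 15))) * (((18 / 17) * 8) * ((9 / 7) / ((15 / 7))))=1649899 / 8721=189.19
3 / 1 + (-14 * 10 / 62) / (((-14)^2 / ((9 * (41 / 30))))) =2481 / 868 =2.86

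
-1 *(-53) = 53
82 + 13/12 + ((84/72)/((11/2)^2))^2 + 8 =48008623/527076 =91.08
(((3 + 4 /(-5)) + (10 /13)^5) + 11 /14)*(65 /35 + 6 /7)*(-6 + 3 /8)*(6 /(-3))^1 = 14466640527 /145546856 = 99.40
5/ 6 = 0.83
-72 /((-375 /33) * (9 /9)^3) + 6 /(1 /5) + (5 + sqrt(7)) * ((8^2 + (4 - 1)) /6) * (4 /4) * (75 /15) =335 * sqrt(7) /6 + 236627 /750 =463.22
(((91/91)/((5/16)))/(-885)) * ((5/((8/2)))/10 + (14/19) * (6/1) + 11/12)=-4982/252225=-0.02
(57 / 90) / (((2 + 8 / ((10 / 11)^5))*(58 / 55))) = 653125 / 16186437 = 0.04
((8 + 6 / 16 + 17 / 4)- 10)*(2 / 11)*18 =189 / 22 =8.59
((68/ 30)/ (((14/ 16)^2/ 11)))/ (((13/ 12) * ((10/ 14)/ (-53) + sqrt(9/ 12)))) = 20297728/ 37566893 + 537889792 * sqrt(3)/ 26833495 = 35.26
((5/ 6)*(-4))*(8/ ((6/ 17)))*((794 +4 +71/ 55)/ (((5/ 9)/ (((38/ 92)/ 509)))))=-56797612/ 643885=-88.21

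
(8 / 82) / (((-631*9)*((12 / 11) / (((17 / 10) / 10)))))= -187 / 69851700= -0.00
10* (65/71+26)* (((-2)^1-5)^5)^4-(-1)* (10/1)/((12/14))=4574490626842096019815/213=21476481816160075210.40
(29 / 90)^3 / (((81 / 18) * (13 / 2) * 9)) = 24389 / 191909250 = 0.00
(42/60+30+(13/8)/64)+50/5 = 104257/2560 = 40.73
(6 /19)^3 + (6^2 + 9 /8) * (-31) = -63149085 /54872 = -1150.84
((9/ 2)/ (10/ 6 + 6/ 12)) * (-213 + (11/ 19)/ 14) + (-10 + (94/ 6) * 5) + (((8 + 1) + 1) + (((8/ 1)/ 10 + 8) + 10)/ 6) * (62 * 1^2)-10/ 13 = 7599509/ 17290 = 439.53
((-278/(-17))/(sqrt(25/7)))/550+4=139 * sqrt(7)/23375+4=4.02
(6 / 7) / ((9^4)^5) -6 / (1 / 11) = -1872280480694767035352 / 28367886071132833869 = -66.00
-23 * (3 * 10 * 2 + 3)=-1449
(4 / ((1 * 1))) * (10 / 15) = 8 / 3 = 2.67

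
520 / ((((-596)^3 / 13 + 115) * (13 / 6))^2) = 18720 / 44819955891832081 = 0.00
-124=-124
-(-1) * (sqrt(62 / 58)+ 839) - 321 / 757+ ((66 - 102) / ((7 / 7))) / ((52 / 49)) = sqrt(899) / 29+ 7918589 / 9841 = 805.69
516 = 516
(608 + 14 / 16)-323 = 2287 / 8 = 285.88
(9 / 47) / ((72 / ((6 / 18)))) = 1 / 1128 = 0.00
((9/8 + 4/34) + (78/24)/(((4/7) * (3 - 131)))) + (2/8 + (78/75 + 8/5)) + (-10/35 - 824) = -4997299333/6092800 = -820.20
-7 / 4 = -1.75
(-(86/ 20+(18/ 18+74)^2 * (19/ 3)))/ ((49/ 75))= -763485/ 14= -54534.64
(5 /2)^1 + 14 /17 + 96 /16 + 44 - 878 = -28039 /34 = -824.68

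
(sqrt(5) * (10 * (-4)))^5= -2560000000 * sqrt(5)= -5724334022.40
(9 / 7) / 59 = 9 / 413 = 0.02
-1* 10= -10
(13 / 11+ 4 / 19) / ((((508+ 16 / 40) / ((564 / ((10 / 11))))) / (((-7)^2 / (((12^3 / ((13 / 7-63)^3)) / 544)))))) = -3038224244128 / 507129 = -5991028.41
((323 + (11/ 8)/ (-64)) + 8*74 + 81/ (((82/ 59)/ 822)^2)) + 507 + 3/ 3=24387341367237/ 860672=28335232.66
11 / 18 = 0.61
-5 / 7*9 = -45 / 7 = -6.43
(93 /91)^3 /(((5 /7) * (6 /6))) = 804357 /538265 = 1.49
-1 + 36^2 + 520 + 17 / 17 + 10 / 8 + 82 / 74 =269117 / 148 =1818.36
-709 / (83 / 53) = -37577 / 83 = -452.73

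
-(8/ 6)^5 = -1024/ 243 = -4.21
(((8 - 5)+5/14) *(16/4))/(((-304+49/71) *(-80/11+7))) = 73414/452235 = 0.16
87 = 87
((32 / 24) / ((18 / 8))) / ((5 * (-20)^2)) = 1 / 3375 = 0.00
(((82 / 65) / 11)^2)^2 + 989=989.00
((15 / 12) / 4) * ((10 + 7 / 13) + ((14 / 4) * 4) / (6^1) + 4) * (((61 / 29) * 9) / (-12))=-100345 / 12064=-8.32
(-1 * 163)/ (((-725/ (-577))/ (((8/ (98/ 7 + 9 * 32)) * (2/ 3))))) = -752408/ 328425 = -2.29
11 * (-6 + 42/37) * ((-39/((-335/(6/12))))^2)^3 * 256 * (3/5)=-16721070352272/52296252191453125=-0.00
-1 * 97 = -97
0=0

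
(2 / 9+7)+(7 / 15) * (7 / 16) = 7.43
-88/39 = -2.26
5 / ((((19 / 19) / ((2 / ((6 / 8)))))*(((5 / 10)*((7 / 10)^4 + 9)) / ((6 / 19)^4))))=345600000 / 12041790721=0.03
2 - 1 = 1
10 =10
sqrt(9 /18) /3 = sqrt(2) /6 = 0.24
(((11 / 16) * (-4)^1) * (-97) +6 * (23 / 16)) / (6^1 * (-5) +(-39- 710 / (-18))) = -19827 / 2128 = -9.32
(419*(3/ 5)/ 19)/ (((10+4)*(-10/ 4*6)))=-419/ 6650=-0.06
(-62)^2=3844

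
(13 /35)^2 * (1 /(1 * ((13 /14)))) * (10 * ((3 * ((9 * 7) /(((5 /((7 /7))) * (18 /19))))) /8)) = 741 /100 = 7.41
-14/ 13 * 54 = -756/ 13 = -58.15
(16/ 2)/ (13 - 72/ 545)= 4360/ 7013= 0.62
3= 3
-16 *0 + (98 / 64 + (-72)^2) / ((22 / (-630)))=-52270155 / 352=-148494.76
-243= -243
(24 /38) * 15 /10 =18 /19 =0.95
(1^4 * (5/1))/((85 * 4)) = 1/68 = 0.01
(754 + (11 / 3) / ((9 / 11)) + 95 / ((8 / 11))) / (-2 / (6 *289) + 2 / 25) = 1387539575 / 123048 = 11276.41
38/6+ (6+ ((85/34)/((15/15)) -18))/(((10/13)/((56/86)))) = -1102/645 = -1.71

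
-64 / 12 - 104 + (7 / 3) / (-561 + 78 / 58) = -5323643 / 48690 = -109.34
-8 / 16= -1 / 2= -0.50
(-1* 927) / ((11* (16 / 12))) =-2781 / 44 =-63.20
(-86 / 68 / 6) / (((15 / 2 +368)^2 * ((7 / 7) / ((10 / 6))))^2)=-4300 / 146006581752459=-0.00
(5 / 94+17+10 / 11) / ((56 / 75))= 1392975 / 57904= 24.06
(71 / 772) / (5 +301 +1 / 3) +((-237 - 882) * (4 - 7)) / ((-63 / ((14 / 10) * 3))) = -793893627 / 3547340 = -223.80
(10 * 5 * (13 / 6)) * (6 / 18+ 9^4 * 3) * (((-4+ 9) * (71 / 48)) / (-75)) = -136257875 / 648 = -210274.50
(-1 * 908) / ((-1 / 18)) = 16344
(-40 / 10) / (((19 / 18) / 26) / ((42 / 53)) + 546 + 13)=-78624 / 10988711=-0.01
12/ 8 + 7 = 17/ 2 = 8.50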